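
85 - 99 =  -14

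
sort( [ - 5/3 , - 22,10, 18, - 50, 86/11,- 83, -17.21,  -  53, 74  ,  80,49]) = [- 83, - 53, - 50,- 22, - 17.21, - 5/3, 86/11,10, 18,49, 74,80 ] 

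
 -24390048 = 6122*(-3984)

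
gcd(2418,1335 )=3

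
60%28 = 4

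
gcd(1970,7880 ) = 1970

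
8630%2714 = 488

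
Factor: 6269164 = 2^2*11^1*19^1*7499^1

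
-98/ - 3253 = 98/3253 =0.03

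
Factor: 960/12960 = 2^1*3^( - 3 ) = 2/27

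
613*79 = 48427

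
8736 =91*96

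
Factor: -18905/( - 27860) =2^(- 2)*7^(-1)*19^1=19/28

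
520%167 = 19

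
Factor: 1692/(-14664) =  - 2^( - 1)*3^1 * 13^( - 1 ) = - 3/26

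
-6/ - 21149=6/21149 = 0.00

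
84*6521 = 547764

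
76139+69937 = 146076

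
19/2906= 19/2906 = 0.01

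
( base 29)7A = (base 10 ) 213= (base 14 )113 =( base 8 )325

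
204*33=6732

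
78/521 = 78/521 = 0.15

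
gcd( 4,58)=2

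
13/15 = 13/15 =0.87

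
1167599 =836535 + 331064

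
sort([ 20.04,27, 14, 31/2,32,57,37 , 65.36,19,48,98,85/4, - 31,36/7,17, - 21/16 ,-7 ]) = [ - 31, - 7, - 21/16,36/7, 14,31/2,17,19,20.04,85/4,27 , 32, 37,48,57,65.36,98 ]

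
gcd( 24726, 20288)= 634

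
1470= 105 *14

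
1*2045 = 2045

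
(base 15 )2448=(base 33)72t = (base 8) 17046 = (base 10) 7718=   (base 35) 6AI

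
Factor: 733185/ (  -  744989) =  - 3^3*5^1*7^( - 1 ) * 5431^1 * 106427^ (-1)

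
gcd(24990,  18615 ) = 255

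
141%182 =141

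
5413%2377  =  659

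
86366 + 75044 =161410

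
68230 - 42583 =25647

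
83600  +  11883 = 95483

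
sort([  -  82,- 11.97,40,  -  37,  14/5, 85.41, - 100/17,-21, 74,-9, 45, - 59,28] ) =[ - 82, - 59, - 37, - 21, - 11.97 , - 9, - 100/17,14/5,28, 40,45,74, 85.41 ] 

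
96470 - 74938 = 21532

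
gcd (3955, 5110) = 35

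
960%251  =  207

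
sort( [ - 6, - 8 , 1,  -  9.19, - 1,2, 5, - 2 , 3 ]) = [ - 9.19, - 8, -6, - 2,  -  1 , 1, 2,3, 5] 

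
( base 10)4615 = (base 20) baf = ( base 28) 5ON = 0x1207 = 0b1001000000111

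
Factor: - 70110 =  - 2^1*3^2*5^1 *19^1*41^1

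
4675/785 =935/157 = 5.96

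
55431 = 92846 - 37415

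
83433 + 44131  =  127564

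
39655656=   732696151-693040495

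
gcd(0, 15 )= 15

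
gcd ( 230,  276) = 46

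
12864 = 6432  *2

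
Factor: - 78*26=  - 2028 = - 2^2*3^1*13^2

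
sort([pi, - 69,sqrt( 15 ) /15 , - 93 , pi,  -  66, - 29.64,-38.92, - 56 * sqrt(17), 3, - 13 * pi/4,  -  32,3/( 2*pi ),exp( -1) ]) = [-56*sqrt ( 17 ) ,-93, - 69,-66, -38.92, - 32,  -  29.64, - 13*pi/4,sqrt( 15 )/15 , exp( - 1 ), 3/ ( 2*pi ) , 3,pi, pi]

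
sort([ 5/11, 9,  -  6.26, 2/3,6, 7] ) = [ - 6.26, 5/11,2/3, 6,7, 9]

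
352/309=1 + 43/309 = 1.14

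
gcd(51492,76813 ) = 1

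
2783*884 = 2460172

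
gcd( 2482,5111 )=1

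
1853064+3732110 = 5585174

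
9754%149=69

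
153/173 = 153/173 = 0.88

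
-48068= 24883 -72951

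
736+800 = 1536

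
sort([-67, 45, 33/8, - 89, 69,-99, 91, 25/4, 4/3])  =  [ - 99, - 89, - 67 , 4/3,33/8,  25/4,  45,69, 91]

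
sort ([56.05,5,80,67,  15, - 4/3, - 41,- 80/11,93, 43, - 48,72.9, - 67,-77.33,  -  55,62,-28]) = [-77.33,-67, - 55,  -  48, - 41, - 28, - 80/11, - 4/3,5, 15, 43,56.05,  62, 67 , 72.9,80,93]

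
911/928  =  911/928 = 0.98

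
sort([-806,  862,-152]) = [ - 806, - 152,862 ]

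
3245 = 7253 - 4008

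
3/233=3/233 = 0.01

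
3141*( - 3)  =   - 9423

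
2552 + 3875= 6427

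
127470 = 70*1821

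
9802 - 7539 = 2263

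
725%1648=725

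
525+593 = 1118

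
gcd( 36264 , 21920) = 8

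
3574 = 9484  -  5910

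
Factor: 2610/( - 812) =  - 45/14 = - 2^ ( - 1 )*3^2 *5^1*7^( - 1)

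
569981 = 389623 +180358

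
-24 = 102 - 126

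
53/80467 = 53/80467 = 0.00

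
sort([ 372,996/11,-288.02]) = [ - 288.02,996/11,372]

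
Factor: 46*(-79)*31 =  -112654=- 2^1 * 23^1*31^1*79^1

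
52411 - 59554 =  - 7143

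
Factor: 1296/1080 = 2^1*3^1*5^( - 1 ) = 6/5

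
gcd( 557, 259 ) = 1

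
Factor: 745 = 5^1*149^1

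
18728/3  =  18728/3 = 6242.67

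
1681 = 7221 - 5540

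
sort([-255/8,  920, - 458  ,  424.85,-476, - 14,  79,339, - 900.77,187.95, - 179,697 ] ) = [-900.77,  -  476, - 458, - 179, - 255/8, -14, 79, 187.95,339,424.85,697,  920 ] 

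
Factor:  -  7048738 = - 2^1*71^1*49639^1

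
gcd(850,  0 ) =850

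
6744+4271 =11015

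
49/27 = 1 + 22/27=1.81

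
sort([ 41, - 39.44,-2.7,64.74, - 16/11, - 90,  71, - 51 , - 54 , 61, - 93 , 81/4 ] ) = [ - 93,  -  90 , - 54, - 51, - 39.44, - 2.7,-16/11,81/4,41,61  ,  64.74,71 ]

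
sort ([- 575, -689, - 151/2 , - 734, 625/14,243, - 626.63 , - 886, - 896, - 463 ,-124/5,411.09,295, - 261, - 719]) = [ - 896 , - 886, - 734, - 719, - 689 , - 626.63,  -  575, - 463, - 261, - 151/2,- 124/5 , 625/14,243, 295,411.09]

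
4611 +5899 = 10510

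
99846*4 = 399384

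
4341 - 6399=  - 2058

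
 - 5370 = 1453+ - 6823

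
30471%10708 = 9055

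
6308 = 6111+197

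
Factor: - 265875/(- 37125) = 3^ (-2)*11^(-1 )*709^1 =709/99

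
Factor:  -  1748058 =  - 2^1 * 3^1 * 13^1*73^1*307^1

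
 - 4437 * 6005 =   -  26644185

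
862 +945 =1807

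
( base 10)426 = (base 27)fl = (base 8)652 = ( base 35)C6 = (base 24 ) HI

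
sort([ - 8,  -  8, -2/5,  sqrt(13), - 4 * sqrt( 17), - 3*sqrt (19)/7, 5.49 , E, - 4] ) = [ - 4*sqrt(17 ), - 8, - 8,-4, - 3*sqrt( 19)/7, - 2/5, E,sqrt( 13 ),5.49 ] 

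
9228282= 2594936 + 6633346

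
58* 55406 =3213548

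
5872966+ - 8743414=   - 2870448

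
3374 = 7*482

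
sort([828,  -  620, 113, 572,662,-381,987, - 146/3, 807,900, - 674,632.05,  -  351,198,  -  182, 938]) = [-674,  -  620, - 381,  -  351, - 182,  -  146/3, 113,198, 572,632.05, 662,  807,828,  900, 938, 987 ] 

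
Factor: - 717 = -3^1*239^1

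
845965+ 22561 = 868526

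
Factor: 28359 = 3^2*23^1*137^1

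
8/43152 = 1/5394  =  0.00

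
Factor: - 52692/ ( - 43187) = 2^2 * 3^1 * 19^(-1 )*2273^(-1 )*4391^1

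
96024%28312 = 11088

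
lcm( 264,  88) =264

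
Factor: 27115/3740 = 2^( - 2)*29^1 = 29/4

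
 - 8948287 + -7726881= -16675168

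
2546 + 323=2869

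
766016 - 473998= 292018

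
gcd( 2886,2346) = 6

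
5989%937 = 367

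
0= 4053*0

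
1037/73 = 14 + 15/73 = 14.21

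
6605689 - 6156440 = 449249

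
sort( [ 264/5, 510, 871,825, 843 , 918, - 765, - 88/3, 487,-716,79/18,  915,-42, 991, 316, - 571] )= [ - 765,- 716, - 571, - 42, -88/3, 79/18, 264/5, 316, 487,510, 825,  843,871,915, 918,991 ] 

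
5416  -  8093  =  -2677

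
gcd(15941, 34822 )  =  1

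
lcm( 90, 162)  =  810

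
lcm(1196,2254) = 58604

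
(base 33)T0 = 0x3bd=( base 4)32331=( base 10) 957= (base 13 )588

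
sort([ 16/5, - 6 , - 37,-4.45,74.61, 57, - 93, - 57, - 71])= [ - 93 ,-71,  -  57, - 37, - 6, - 4.45, 16/5, 57,74.61 ] 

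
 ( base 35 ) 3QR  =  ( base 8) 11004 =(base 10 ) 4612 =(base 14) 1976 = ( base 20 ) bac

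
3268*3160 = 10326880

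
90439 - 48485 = 41954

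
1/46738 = 1/46738 =0.00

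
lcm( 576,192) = 576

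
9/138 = 3/46 = 0.07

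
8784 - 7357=1427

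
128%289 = 128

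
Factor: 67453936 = 2^4*11^1*383261^1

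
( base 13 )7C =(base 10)103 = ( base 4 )1213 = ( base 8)147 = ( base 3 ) 10211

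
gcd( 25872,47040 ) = 2352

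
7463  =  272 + 7191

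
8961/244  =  8961/244 = 36.73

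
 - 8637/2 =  - 8637/2  =  -4318.50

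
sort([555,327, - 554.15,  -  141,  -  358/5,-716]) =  [  -  716,-554.15, - 141, -358/5,327, 555 ]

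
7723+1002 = 8725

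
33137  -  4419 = 28718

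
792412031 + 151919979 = 944332010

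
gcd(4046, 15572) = 34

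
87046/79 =87046/79= 1101.85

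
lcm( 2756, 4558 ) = 118508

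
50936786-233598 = 50703188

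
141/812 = 141/812 =0.17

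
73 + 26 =99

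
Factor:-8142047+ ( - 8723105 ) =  - 2^7*131759^1 = -16865152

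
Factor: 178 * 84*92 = 2^5 * 3^1*7^1 * 23^1 * 89^1 = 1375584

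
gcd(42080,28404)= 1052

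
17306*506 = 8756836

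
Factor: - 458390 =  - 2^1*5^1*23^1*1993^1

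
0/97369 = 0 = 0.00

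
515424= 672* 767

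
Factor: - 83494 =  - 2^1*109^1*383^1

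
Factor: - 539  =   - 7^2*11^1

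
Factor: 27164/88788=6791/22197 = 3^(  -  1 )*7^( - 2 )*151^( - 1)*  6791^1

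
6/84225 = 2/28075 = 0.00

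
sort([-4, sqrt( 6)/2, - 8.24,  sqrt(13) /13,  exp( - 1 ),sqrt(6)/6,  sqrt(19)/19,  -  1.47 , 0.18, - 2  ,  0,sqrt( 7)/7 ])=[ - 8.24, - 4,-2, -1.47,0, 0.18,  sqrt(19) /19,sqrt(13 ) /13,  exp( - 1 ),  sqrt( 7) /7,  sqrt( 6) /6,sqrt(6) /2]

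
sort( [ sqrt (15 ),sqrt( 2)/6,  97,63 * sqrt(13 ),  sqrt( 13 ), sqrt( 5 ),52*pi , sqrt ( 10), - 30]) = [ -30, sqrt ( 2)/6,sqrt(5),sqrt( 10), sqrt( 13),sqrt ( 15 ), 97,52*pi,63*sqrt (13)]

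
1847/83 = 22 + 21/83 = 22.25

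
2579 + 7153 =9732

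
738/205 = 18/5 =3.60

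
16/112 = 1/7 = 0.14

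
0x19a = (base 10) 410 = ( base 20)10A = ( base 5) 3120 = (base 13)257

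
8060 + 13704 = 21764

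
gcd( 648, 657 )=9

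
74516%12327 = 554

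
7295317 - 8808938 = -1513621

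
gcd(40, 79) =1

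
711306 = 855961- 144655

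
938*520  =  487760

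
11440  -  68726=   -57286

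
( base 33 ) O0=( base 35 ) MM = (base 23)1BA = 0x318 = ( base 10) 792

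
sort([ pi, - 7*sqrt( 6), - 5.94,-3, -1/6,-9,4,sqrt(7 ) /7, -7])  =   [ - 7 * sqrt( 6 ),  -  9, - 7, - 5.94 , - 3 , - 1/6,  sqrt( 7)/7, pi,4 ]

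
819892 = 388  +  819504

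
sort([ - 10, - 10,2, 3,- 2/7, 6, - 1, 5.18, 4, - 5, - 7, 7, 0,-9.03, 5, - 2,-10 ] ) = [ -10, - 10, - 10, - 9.03, - 7, - 5, - 2, - 1, - 2/7,  0, 2, 3,4,5, 5.18,6, 7] 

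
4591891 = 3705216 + 886675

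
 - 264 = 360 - 624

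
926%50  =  26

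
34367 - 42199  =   - 7832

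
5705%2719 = 267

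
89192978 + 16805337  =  105998315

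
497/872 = 497/872  =  0.57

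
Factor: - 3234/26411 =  - 2^1*3^1 * 7^(  -  2)=- 6/49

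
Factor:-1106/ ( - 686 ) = 7^( - 2)*79^1 = 79/49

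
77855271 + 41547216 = 119402487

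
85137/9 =9459+2/3  =  9459.67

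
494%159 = 17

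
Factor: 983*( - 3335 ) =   -  3278305 = - 5^1*23^1 * 29^1 * 983^1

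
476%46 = 16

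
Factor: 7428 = 2^2*3^1*619^1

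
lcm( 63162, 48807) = 1073754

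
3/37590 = 1/12530 = 0.00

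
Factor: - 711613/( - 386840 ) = 2^( - 3 )*5^( - 1)*7^1*19^(-1 )*277^1*367^1*509^( - 1 )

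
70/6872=35/3436 = 0.01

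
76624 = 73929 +2695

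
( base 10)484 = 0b111100100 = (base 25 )j9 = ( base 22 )100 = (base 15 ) 224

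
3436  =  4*859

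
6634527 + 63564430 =70198957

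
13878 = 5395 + 8483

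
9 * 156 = 1404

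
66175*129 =8536575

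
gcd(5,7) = 1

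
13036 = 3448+9588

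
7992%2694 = 2604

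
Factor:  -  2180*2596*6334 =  - 2^5*5^1 * 11^1*59^1 * 109^1*3167^1 = - 35845879520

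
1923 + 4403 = 6326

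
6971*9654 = 67298034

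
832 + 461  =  1293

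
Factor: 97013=7^1*13859^1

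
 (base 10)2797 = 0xAED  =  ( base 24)4KD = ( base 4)223231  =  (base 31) 2s7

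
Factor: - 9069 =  - 3^1*3023^1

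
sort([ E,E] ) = [E,E] 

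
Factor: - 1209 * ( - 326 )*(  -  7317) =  - 2^1*3^4*13^1*31^1*  163^1 * 271^1 = -  2883878478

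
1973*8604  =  16975692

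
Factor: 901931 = 901931^1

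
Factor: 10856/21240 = 23/45 =3^ ( - 2)*5^( - 1)*23^1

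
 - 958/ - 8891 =958/8891 = 0.11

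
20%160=20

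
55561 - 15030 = 40531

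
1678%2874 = 1678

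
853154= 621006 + 232148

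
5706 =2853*2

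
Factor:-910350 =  - 2^1*3^2*5^2*7^1*17^2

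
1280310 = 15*85354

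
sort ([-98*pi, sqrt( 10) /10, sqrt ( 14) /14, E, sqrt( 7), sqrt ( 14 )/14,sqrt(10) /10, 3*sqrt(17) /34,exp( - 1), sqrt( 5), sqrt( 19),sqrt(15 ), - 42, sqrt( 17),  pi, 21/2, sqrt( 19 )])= [ - 98 *pi, - 42, sqrt ( 14)/14,  sqrt ( 14)/14, sqrt(10) /10,sqrt ( 10)/10, 3*sqrt( 17)/34, exp( - 1), sqrt(5), sqrt( 7 ),E, pi, sqrt(15),sqrt (17) , sqrt(19 ), sqrt(19), 21/2]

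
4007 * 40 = 160280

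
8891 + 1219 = 10110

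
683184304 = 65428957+617755347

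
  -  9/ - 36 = 1/4 =0.25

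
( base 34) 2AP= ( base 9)3604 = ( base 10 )2677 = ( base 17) 948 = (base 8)5165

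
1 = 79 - 78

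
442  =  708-266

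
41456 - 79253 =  - 37797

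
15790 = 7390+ 8400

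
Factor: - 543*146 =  - 2^1*3^1*73^1*181^1 = - 79278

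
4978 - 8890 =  - 3912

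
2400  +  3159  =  5559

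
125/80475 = 5/3219 = 0.00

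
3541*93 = 329313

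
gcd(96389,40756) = 1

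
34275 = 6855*5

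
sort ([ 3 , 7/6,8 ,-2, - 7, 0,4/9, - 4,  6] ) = [ - 7, - 4, - 2,0,4/9,7/6 , 3,6,8 ] 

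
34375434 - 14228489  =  20146945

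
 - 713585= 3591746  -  4305331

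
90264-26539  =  63725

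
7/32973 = 7/32973 = 0.00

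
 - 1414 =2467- 3881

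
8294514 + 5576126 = 13870640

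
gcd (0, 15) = 15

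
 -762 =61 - 823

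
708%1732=708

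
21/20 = 21/20  =  1.05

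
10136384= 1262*8032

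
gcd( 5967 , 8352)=9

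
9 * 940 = 8460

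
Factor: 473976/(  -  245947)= -2^3*3^2*13^ (-1)*29^1*227^1*18919^(  -  1) 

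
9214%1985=1274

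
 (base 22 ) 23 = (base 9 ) 52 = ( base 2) 101111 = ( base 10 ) 47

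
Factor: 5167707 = 3^1*233^1*7393^1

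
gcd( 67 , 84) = 1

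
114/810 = 19/135 = 0.14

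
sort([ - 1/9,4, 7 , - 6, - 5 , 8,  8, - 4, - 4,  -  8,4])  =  [ - 8, - 6, - 5, - 4, - 4, - 1/9, 4,4,7, 8, 8]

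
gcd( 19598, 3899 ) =1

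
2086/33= 2086/33 = 63.21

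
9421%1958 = 1589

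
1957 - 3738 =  - 1781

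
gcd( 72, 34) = 2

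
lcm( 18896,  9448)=18896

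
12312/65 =12312/65 = 189.42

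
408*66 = 26928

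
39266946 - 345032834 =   -  305765888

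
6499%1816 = 1051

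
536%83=38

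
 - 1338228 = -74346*18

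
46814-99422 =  - 52608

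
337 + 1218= 1555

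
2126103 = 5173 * 411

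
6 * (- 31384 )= - 188304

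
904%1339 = 904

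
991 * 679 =672889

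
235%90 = 55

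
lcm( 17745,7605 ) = 53235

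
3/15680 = 3/15680 = 0.00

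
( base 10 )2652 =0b101001011100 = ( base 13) 1290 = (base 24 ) 4ec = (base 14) D76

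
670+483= 1153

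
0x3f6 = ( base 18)326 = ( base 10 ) 1014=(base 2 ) 1111110110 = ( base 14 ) 526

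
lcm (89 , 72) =6408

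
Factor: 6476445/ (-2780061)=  - 2158815/926687 = - 3^1*5^1*17^ ( - 1) * 19^ ( - 2)*43^1 * 151^( - 1)*3347^1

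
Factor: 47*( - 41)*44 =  - 2^2*11^1*41^1 * 47^1 = - 84788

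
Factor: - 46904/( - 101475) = 104/225= 2^3*3^ ( - 2)* 5^(- 2)*13^1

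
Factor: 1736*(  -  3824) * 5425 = -36013667200= -2^7*5^2*7^2 * 31^2*239^1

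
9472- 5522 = 3950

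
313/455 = 313/455  =  0.69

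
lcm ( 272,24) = 816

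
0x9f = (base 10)159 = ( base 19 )87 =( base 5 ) 1114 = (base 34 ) 4n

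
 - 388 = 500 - 888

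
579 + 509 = 1088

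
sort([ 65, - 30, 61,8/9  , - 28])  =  [ - 30, - 28 , 8/9,61,65 ] 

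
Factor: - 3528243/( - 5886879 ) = 1176081/1962293 = 3^1*17^( - 1 ) * 19^1 * 47^1 *439^1 * 115429^( - 1 ) 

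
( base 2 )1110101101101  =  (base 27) a90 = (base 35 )658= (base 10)7533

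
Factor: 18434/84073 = 2^1 * 11^( - 1 )*13^1*709^1*7643^ (-1 )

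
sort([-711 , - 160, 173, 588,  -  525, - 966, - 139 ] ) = [ - 966, - 711, - 525, - 160, - 139,173,588 ] 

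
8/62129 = 8/62129 = 0.00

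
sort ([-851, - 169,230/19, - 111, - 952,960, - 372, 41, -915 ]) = [ - 952, - 915, - 851  , - 372, - 169,  -  111,  230/19,41, 960]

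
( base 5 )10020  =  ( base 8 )1173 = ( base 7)1565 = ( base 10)635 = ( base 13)39B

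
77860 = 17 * 4580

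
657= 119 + 538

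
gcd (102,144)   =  6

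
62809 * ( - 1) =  - 62809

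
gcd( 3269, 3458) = 7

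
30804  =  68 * 453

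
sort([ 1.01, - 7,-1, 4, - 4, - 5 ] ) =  [ - 7, - 5, - 4, - 1, 1.01,4 ]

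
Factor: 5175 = 3^2*5^2*23^1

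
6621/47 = 6621/47 =140.87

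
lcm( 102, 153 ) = 306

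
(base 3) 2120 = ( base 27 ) 2f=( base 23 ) 30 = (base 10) 69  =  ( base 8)105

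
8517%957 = 861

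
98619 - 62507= 36112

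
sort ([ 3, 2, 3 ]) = [ 2 , 3, 3 ]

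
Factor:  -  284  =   - 2^2*71^1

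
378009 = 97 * 3897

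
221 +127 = 348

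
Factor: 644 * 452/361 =2^4*  7^1*19^( - 2)*23^1*113^1  =  291088/361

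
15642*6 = 93852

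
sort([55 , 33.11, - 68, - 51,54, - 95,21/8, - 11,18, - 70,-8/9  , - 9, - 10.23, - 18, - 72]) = [ - 95, - 72,-70,  -  68 , - 51,  -  18 , - 11, - 10.23, - 9, - 8/9,21/8,18 , 33.11, 54,55 ]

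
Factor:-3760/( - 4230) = 8/9 = 2^3 * 3^( - 2)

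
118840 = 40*2971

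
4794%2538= 2256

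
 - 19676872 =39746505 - 59423377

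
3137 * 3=9411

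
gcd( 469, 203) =7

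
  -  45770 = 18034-63804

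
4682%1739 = 1204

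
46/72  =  23/36 = 0.64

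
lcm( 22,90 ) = 990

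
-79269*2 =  - 158538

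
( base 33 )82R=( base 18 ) 1933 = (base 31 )951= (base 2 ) 10001001100101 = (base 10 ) 8805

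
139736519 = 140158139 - 421620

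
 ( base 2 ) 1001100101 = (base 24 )11d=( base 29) l4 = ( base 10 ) 613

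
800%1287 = 800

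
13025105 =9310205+3714900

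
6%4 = 2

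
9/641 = 9/641 = 0.01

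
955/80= 11  +  15/16 = 11.94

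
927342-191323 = 736019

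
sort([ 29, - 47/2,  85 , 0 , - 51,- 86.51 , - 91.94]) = [ - 91.94, -86.51,-51, - 47/2, 0, 29,85 ]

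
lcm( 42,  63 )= 126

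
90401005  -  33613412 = 56787593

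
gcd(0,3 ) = 3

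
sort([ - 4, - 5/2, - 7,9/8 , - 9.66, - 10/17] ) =[ - 9.66, - 7 , - 4, - 5/2, -10/17, 9/8]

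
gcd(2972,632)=4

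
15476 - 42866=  - 27390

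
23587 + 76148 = 99735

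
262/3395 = 262/3395  =  0.08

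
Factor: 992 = 2^5*31^1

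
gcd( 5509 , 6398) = 7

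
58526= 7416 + 51110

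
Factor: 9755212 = 2^2 * 17^1*41^1 * 3499^1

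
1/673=1/673 = 0.00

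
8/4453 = 8/4453 = 0.00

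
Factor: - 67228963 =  - 37^1*53^1*34283^1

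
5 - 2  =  3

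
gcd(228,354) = 6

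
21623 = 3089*7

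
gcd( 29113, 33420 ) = 1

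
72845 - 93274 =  - 20429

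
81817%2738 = 2415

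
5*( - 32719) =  - 163595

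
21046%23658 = 21046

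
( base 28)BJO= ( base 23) H83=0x23dc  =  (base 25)EH5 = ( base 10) 9180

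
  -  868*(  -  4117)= 3573556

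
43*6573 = 282639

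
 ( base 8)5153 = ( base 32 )2JB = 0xA6B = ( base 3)10122210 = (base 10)2667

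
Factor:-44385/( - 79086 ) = 55/98 = 2^( -1)*5^1*7^( - 2)*11^1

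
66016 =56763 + 9253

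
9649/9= 9649/9 =1072.11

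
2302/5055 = 2302/5055 = 0.46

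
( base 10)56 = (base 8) 70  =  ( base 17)35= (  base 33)1n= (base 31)1P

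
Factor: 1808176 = 2^4*113011^1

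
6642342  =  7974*833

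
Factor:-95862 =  - 2^1*3^1*13^1*1229^1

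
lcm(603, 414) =27738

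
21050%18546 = 2504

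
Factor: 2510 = 2^1*5^1 * 251^1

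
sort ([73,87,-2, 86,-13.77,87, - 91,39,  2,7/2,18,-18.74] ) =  [ - 91, - 18.74,-13.77, - 2, 2,7/2,  18,39, 73,86,87,87 ]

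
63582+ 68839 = 132421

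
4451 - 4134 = 317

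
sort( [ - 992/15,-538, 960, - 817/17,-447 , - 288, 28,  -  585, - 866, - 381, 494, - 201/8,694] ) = [ - 866,-585,-538,- 447, - 381,-288, - 992/15, - 817/17, - 201/8,  28, 494,694,960]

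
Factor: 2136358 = 2^1*7^1 *152597^1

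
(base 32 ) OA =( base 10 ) 778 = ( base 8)1412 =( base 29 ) qo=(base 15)36d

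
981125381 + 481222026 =1462347407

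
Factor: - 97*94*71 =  - 2^1*47^1 * 71^1*97^1 = -  647378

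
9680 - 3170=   6510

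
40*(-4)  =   - 160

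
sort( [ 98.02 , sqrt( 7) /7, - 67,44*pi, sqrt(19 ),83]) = [ - 67, sqrt( 7 ) /7, sqrt( 19 ),83,98.02, 44*pi ] 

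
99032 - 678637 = -579605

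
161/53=161/53 = 3.04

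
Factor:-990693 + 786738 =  - 203955 = - 3^1*5^1*13597^1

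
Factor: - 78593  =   - 78593^1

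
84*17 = 1428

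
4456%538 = 152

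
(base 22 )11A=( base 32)G4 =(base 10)516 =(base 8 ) 1004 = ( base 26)JM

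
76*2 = 152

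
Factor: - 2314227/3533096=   -2^( - 3)*3^1*7^( - 2 )*17^1*9013^( - 1)*45377^1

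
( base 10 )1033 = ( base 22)22L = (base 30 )14d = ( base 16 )409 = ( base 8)2011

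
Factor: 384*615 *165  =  38966400 = 2^7 *3^3* 5^2*11^1*41^1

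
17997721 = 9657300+8340421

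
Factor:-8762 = -2^1 * 13^1*337^1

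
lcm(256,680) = 21760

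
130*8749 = 1137370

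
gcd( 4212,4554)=18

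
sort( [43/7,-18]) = [  -  18,43/7]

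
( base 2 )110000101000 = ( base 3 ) 11021021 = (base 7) 12034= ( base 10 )3112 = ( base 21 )714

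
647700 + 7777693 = 8425393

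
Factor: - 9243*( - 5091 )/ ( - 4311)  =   - 3^1*13^1*79^1*479^( - 1)*1697^1= - 5228457/479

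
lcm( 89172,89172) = 89172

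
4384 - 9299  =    -  4915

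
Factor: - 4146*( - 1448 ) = 6003408 =2^4*3^1 * 181^1*691^1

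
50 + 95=145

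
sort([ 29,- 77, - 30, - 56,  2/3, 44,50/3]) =[ - 77, - 56, - 30, 2/3,50/3, 29, 44] 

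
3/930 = 1/310=0.00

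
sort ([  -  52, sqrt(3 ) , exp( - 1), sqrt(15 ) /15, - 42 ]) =[ - 52, - 42 , sqrt(15 ) /15, exp( - 1),sqrt (3)] 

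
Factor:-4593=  - 3^1*1531^1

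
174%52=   18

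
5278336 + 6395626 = 11673962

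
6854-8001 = -1147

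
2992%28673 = 2992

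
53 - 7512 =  - 7459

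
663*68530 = 45435390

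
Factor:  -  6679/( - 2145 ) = 3^(-1 )*5^( - 1)*11^(-1 ) * 13^ ( - 1) * 6679^1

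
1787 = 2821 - 1034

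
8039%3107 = 1825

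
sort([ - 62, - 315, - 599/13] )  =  [ - 315, - 62, - 599/13 ]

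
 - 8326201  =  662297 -8988498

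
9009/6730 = 1 + 2279/6730 = 1.34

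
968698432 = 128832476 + 839865956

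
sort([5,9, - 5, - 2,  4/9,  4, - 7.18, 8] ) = [  -  7.18, - 5 , - 2, 4/9,4,5, 8, 9 ]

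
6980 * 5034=35137320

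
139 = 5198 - 5059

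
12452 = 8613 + 3839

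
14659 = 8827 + 5832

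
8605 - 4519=4086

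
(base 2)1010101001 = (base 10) 681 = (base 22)18l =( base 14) 369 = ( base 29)NE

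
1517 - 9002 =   -  7485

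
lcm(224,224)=224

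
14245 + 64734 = 78979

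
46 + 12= 58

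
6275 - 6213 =62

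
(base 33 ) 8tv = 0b10010111100100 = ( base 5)302300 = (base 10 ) 9700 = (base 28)CAC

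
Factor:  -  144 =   -  2^4* 3^2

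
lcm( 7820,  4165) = 383180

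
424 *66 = 27984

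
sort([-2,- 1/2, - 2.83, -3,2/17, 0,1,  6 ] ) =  [-3,-2.83,  -  2,  -  1/2,0,2/17,1, 6 ] 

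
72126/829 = 87+3/829 = 87.00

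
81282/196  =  414 + 69/98 = 414.70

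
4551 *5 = 22755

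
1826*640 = 1168640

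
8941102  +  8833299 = 17774401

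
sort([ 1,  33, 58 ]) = [ 1, 33,58 ]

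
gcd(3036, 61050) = 66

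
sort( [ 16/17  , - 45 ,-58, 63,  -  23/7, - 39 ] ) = [- 58, - 45, - 39, - 23/7,16/17,63 ]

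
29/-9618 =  - 29/9618 = -0.00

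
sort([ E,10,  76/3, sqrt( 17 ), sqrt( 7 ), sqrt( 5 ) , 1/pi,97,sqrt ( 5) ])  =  [ 1/pi, sqrt( 5), sqrt( 5 ), sqrt(7), E,sqrt( 17), 10, 76/3, 97]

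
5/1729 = 5/1729 = 0.00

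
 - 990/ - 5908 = 495/2954  =  0.17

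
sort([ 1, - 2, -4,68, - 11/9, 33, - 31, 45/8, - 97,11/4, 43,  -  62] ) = [ - 97, - 62, - 31,-4, - 2, - 11/9 , 1, 11/4  ,  45/8  ,  33,43,68 ]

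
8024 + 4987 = 13011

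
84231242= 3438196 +80793046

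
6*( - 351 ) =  - 2106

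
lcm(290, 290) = 290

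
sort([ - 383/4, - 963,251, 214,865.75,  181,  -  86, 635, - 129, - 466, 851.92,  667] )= [  -  963, - 466, - 129, - 383/4 , - 86,181, 214,251,635,667,851.92,865.75 ]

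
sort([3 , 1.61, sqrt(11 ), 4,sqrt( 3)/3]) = [sqrt(3)/3  ,  1.61,3,  sqrt( 11), 4]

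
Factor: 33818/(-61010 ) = -16909/30505 = -5^( - 1) * 37^1*457^1 * 6101^( - 1) 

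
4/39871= 4/39871= 0.00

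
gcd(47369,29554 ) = 7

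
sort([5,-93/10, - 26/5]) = [-93/10,  -  26/5,5] 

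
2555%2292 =263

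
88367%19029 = 12251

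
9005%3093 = 2819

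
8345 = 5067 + 3278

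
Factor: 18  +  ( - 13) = 5 = 5^1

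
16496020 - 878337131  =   - 861841111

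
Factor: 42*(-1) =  -42=- 2^1 *3^1*7^1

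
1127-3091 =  - 1964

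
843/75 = 11 + 6/25 = 11.24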